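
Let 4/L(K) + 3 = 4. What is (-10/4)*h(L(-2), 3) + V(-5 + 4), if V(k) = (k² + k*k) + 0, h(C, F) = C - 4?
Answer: 2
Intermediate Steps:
L(K) = 4 (L(K) = 4/(-3 + 4) = 4/1 = 4*1 = 4)
h(C, F) = -4 + C
V(k) = 2*k² (V(k) = (k² + k²) + 0 = 2*k² + 0 = 2*k²)
(-10/4)*h(L(-2), 3) + V(-5 + 4) = (-10/4)*(-4 + 4) + 2*(-5 + 4)² = -10*¼*0 + 2*(-1)² = -5/2*0 + 2*1 = 0 + 2 = 2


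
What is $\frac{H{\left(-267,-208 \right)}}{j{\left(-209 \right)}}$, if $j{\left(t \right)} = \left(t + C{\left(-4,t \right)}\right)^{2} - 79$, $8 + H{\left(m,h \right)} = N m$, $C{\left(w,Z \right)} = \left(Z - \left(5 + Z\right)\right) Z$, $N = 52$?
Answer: $- \frac{13892}{698817} \approx -0.019879$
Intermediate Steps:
$C{\left(w,Z \right)} = - 5 Z$
$H{\left(m,h \right)} = -8 + 52 m$
$j{\left(t \right)} = -79 + 16 t^{2}$ ($j{\left(t \right)} = \left(t - 5 t\right)^{2} - 79 = \left(- 4 t\right)^{2} - 79 = 16 t^{2} - 79 = -79 + 16 t^{2}$)
$\frac{H{\left(-267,-208 \right)}}{j{\left(-209 \right)}} = \frac{-8 + 52 \left(-267\right)}{-79 + 16 \left(-209\right)^{2}} = \frac{-8 - 13884}{-79 + 16 \cdot 43681} = - \frac{13892}{-79 + 698896} = - \frac{13892}{698817}$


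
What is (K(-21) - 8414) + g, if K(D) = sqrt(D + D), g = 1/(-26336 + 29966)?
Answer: -30542819/3630 + I*sqrt(42) ≈ -8414.0 + 6.4807*I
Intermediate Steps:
g = 1/3630 ≈ 0.00027548
K(D) = sqrt(2)*sqrt(D) (K(D) = sqrt(2*D) = sqrt(2)*sqrt(D))
(K(-21) - 8414) + g = (sqrt(2)*sqrt(-21) - 8414) + 1/3630 = (sqrt(2)*(I*sqrt(21)) - 8414) + 1/3630 = (I*sqrt(42) - 8414) + 1/3630 = (-8414 + I*sqrt(42)) + 1/3630 = -30542819/3630 + I*sqrt(42)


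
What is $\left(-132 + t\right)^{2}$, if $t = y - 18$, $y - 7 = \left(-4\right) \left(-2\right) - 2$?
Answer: $18769$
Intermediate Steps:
$y = 13$ ($y = 7 - -6 = 7 + \left(8 - 2\right) = 7 + 6 = 13$)
$t = -5$ ($t = 13 - 18 = -5$)
$\left(-132 + t\right)^{2} = \left(-132 - 5\right)^{2} = \left(-137\right)^{2} = 18769$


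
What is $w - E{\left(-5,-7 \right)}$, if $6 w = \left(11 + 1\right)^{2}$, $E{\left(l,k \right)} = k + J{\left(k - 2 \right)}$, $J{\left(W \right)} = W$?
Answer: $40$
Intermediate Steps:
$E{\left(l,k \right)} = -2 + 2 k$ ($E{\left(l,k \right)} = k + \left(k - 2\right) = k + \left(-2 + k\right) = -2 + 2 k$)
$w = 24$ ($w = \frac{\left(11 + 1\right)^{2}}{6} = \frac{12^{2}}{6} = \frac{1}{6} \cdot 144 = 24$)
$w - E{\left(-5,-7 \right)} = 24 - \left(-2 + 2 \left(-7\right)\right) = 24 - \left(-2 - 14\right) = 24 - -16 = 24 + 16 = 40$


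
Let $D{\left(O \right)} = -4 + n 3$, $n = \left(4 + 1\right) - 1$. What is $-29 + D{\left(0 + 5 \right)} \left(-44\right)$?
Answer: $-381$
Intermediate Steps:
$n = 4$ ($n = 5 - 1 = 4$)
$D{\left(O \right)} = 8$ ($D{\left(O \right)} = -4 + 4 \cdot 3 = -4 + 12 = 8$)
$-29 + D{\left(0 + 5 \right)} \left(-44\right) = -29 + 8 \left(-44\right) = -29 - 352 = -381$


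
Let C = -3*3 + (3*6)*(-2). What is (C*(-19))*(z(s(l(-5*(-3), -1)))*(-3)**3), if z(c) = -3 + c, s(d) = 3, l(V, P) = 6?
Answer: 0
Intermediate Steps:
C = -45 (C = -9 + 18*(-2) = -9 - 36 = -45)
(C*(-19))*(z(s(l(-5*(-3), -1)))*(-3)**3) = (-45*(-19))*((-3 + 3)*(-3)**3) = 855*(0*(-27)) = 855*0 = 0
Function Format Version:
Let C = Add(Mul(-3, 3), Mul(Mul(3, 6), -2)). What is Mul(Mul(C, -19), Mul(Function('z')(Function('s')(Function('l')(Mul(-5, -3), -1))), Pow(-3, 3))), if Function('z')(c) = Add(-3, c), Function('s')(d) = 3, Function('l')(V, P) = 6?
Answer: 0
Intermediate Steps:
C = -45 (C = Add(-9, Mul(18, -2)) = Add(-9, -36) = -45)
Mul(Mul(C, -19), Mul(Function('z')(Function('s')(Function('l')(Mul(-5, -3), -1))), Pow(-3, 3))) = Mul(Mul(-45, -19), Mul(Add(-3, 3), Pow(-3, 3))) = Mul(855, Mul(0, -27)) = Mul(855, 0) = 0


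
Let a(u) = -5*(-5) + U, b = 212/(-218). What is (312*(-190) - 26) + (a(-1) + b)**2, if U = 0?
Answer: -697755425/11881 ≈ -58729.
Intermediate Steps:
b = -106/109 (b = 212*(-1/218) = -106/109 ≈ -0.97248)
a(u) = 25 (a(u) = -5*(-5) + 0 = 25 + 0 = 25)
(312*(-190) - 26) + (a(-1) + b)**2 = (312*(-190) - 26) + (25 - 106/109)**2 = (-59280 - 26) + (2619/109)**2 = -59306 + 6859161/11881 = -697755425/11881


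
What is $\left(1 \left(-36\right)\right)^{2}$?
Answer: $1296$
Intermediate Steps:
$\left(1 \left(-36\right)\right)^{2} = \left(-36\right)^{2} = 1296$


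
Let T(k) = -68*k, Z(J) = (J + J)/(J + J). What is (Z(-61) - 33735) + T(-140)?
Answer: -24214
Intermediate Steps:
Z(J) = 1 (Z(J) = (2*J)/((2*J)) = (2*J)*(1/(2*J)) = 1)
(Z(-61) - 33735) + T(-140) = (1 - 33735) - 68*(-140) = -33734 + 9520 = -24214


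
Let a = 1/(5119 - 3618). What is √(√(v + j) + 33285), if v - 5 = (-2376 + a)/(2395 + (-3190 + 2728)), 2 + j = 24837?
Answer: √(280203563299381365 + 2901433*√209100558586551385)/2901433 ≈ 182.87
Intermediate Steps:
a = 1/1501 ≈ 0.00066622
j = 24835 (j = -2 + 24837 = 24835)
v = 10940790/2901433 (v = 5 + (-2376 + 1/1501)/(2395 + (-3190 + 2728)) = 5 - 3566375/(1501*(2395 - 462)) = 5 - 3566375/1501/1933 = 5 - 3566375/1501*1/1933 = 5 - 3566375/2901433 = 10940790/2901433 ≈ 3.7708)
√(√(v + j) + 33285) = √(√(10940790/2901433 + 24835) + 33285) = √(√(72068029345/2901433) + 33285) = √(√209100558586551385/2901433 + 33285) = √(33285 + √209100558586551385/2901433)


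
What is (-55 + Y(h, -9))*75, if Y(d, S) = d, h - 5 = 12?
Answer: -2850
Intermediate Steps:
h = 17 (h = 5 + 12 = 17)
(-55 + Y(h, -9))*75 = (-55 + 17)*75 = -38*75 = -2850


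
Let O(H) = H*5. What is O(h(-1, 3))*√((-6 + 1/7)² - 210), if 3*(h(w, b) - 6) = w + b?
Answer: 100*I*√8609/21 ≈ 441.83*I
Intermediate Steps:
h(w, b) = 6 + b/3 + w/3 (h(w, b) = 6 + (w + b)/3 = 6 + (b + w)/3 = 6 + (b/3 + w/3) = 6 + b/3 + w/3)
O(H) = 5*H
O(h(-1, 3))*√((-6 + 1/7)² - 210) = (5*(6 + (⅓)*3 + (⅓)*(-1)))*√((-6 + 1/7)² - 210) = (5*(6 + 1 - ⅓))*√((-6 + 1*(⅐))² - 210) = (5*(20/3))*√((-6 + ⅐)² - 210) = 100*√((-41/7)² - 210)/3 = 100*√(1681/49 - 210)/3 = 100*√(-8609/49)/3 = 100*(I*√8609/7)/3 = 100*I*√8609/21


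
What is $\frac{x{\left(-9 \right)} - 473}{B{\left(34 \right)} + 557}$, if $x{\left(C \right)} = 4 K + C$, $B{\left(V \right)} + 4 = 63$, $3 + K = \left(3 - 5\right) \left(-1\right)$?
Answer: $- \frac{243}{308} \approx -0.78896$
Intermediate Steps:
$K = -1$ ($K = -3 + \left(3 - 5\right) \left(-1\right) = -3 - -2 = -3 + 2 = -1$)
$B{\left(V \right)} = 59$ ($B{\left(V \right)} = -4 + 63 = 59$)
$x{\left(C \right)} = -4 + C$ ($x{\left(C \right)} = 4 \left(-1\right) + C = -4 + C$)
$\frac{x{\left(-9 \right)} - 473}{B{\left(34 \right)} + 557} = \frac{\left(-4 - 9\right) - 473}{59 + 557} = \frac{-13 - 473}{616} = \left(-486\right) \frac{1}{616} = - \frac{243}{308}$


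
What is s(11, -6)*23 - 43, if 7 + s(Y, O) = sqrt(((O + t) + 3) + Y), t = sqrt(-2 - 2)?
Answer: -204 + 23*sqrt(8 + 2*I) ≈ -138.45 + 8.0699*I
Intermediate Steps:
t = 2*I (t = sqrt(-4) = 2*I ≈ 2.0*I)
s(Y, O) = -7 + sqrt(3 + O + Y + 2*I) (s(Y, O) = -7 + sqrt(((O + 2*I) + 3) + Y) = -7 + sqrt((3 + O + 2*I) + Y) = -7 + sqrt(3 + O + Y + 2*I))
s(11, -6)*23 - 43 = (-7 + sqrt(3 - 6 + 11 + 2*I))*23 - 43 = (-7 + sqrt(8 + 2*I))*23 - 43 = (-161 + 23*sqrt(8 + 2*I)) - 43 = -204 + 23*sqrt(8 + 2*I)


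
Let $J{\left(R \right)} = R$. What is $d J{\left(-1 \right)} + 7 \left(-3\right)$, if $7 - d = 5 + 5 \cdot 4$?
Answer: $-3$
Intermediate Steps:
$d = -18$ ($d = 7 - \left(5 + 5 \cdot 4\right) = 7 - \left(5 + 20\right) = 7 - 25 = -18$)
$d J{\left(-1 \right)} + 7 \left(-3\right) = \left(-18\right) \left(-1\right) + 7 \left(-3\right) = 18 - 21 = -3$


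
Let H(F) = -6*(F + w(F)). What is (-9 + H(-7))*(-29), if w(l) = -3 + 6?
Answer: -435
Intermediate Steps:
w(l) = 3
H(F) = -18 - 6*F (H(F) = -6*(F + 3) = -6*(3 + F) = -18 - 6*F)
(-9 + H(-7))*(-29) = (-9 + (-18 - 6*(-7)))*(-29) = (-9 + (-18 + 42))*(-29) = (-9 + 24)*(-29) = 15*(-29) = -435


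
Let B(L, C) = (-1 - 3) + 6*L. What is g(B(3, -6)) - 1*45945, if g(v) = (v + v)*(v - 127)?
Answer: -49109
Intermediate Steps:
B(L, C) = -4 + 6*L
g(v) = 2*v*(-127 + v) (g(v) = (2*v)*(-127 + v) = 2*v*(-127 + v))
g(B(3, -6)) - 1*45945 = 2*(-4 + 6*3)*(-127 + (-4 + 6*3)) - 1*45945 = 2*(-4 + 18)*(-127 + (-4 + 18)) - 45945 = 2*14*(-127 + 14) - 45945 = 2*14*(-113) - 45945 = -3164 - 45945 = -49109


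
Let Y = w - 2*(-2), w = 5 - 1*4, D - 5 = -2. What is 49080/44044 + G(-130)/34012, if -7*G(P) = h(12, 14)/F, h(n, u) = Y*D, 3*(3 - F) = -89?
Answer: 3717999885/3336509176 ≈ 1.1143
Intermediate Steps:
D = 3 (D = 5 - 2 = 3)
w = 1 (w = 5 - 4 = 1)
Y = 5 (Y = 1 - 2*(-2) = 1 + 4 = 5)
F = 98/3 (F = 3 - 1/3*(-89) = 3 + 89/3 = 98/3 ≈ 32.667)
h(n, u) = 15 (h(n, u) = 5*3 = 15)
G(P) = -45/686 (G(P) = -15/(7*98/3) = -15*3/(7*98) = -1/7*45/98 = -45/686)
49080/44044 + G(-130)/34012 = 49080/44044 - 45/686/34012 = 49080*(1/44044) - 45/686*1/34012 = 12270/11011 - 45/23332232 = 3717999885/3336509176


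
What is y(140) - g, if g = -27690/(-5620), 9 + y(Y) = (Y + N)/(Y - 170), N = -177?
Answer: -53504/4215 ≈ -12.694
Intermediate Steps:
y(Y) = -9 + (-177 + Y)/(-170 + Y) (y(Y) = -9 + (Y - 177)/(Y - 170) = -9 + (-177 + Y)/(-170 + Y))
g = 2769/562 (g = -27690*(-1/5620) = 2769/562 ≈ 4.9270)
y(140) - g = (1353 - 8*140)/(-170 + 140) - 1*2769/562 = (1353 - 1120)/(-30) - 2769/562 = -1/30*233 - 2769/562 = -233/30 - 2769/562 = -53504/4215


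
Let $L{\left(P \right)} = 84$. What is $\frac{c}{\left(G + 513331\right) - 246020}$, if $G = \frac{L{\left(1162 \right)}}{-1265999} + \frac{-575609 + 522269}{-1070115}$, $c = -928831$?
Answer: $- \frac{11984259845421947}{3448985962033107} \approx -3.4747$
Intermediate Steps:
$G = \frac{642271400}{12902519237}$ ($G = \frac{84}{-1265999} + \frac{-575609 + 522269}{-1070115} = 84 \left(- \frac{1}{1265999}\right) - - \frac{3556}{71341} = - \frac{12}{180857} + \frac{3556}{71341} = \frac{642271400}{12902519237} \approx 0.049779$)
$\frac{c}{\left(G + 513331\right) - 246020} = - \frac{928831}{\left(\frac{642271400}{12902519237} + 513331\right) - 246020} = - \frac{928831}{\frac{6623263744719847}{12902519237} - 246020} = - \frac{928831}{\frac{3448985962033107}{12902519237}} = \left(-928831\right) \frac{12902519237}{3448985962033107} = - \frac{11984259845421947}{3448985962033107}$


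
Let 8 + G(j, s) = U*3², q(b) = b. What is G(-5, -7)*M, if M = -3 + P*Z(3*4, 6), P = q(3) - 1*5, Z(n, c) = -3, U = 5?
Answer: 111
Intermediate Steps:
G(j, s) = 37 (G(j, s) = -8 + 5*3² = -8 + 5*9 = -8 + 45 = 37)
P = -2 (P = 3 - 1*5 = 3 - 5 = -2)
M = 3 (M = -3 - 2*(-3) = -3 + 6 = 3)
G(-5, -7)*M = 37*3 = 111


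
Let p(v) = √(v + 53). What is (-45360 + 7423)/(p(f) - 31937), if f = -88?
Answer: 1211593969/1019972004 + 37937*I*√35/1019972004 ≈ 1.1879 + 0.00022004*I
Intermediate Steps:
p(v) = √(53 + v)
(-45360 + 7423)/(p(f) - 31937) = (-45360 + 7423)/(√(53 - 88) - 31937) = -37937/(√(-35) - 31937) = -37937/(I*√35 - 31937) = -37937/(-31937 + I*√35)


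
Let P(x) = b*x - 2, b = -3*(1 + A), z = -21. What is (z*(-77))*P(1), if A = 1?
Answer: -12936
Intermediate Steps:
b = -6 (b = -3*(1 + 1) = -3*2 = -6)
P(x) = -2 - 6*x (P(x) = -6*x - 2 = -2 - 6*x)
(z*(-77))*P(1) = (-21*(-77))*(-2 - 6*1) = 1617*(-2 - 6) = 1617*(-8) = -12936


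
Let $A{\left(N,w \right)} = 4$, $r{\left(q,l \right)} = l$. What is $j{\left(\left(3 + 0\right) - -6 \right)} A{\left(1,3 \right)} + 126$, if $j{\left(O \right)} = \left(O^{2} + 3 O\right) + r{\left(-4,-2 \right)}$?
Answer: $550$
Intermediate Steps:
$j{\left(O \right)} = -2 + O^{2} + 3 O$ ($j{\left(O \right)} = \left(O^{2} + 3 O\right) - 2 = -2 + O^{2} + 3 O$)
$j{\left(\left(3 + 0\right) - -6 \right)} A{\left(1,3 \right)} + 126 = \left(-2 + \left(\left(3 + 0\right) - -6\right)^{2} + 3 \left(\left(3 + 0\right) - -6\right)\right) 4 + 126 = \left(-2 + \left(3 + 6\right)^{2} + 3 \left(3 + 6\right)\right) 4 + 126 = \left(-2 + 9^{2} + 3 \cdot 9\right) 4 + 126 = \left(-2 + 81 + 27\right) 4 + 126 = 106 \cdot 4 + 126 = 424 + 126 = 550$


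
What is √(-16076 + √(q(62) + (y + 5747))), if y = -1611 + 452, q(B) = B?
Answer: √(-16076 + 5*√186) ≈ 126.52*I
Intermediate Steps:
y = -1159
√(-16076 + √(q(62) + (y + 5747))) = √(-16076 + √(62 + (-1159 + 5747))) = √(-16076 + √(62 + 4588)) = √(-16076 + √4650) = √(-16076 + 5*√186)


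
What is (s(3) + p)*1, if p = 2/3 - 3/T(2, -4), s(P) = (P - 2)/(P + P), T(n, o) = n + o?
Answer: 7/3 ≈ 2.3333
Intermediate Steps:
s(P) = (-2 + P)/(2*P) (s(P) = (-2 + P)/((2*P)) = (-2 + P)*(1/(2*P)) = (-2 + P)/(2*P))
p = 13/6 (p = 2/3 - 3/(2 - 4) = 2*(⅓) - 3/(-2) = ⅔ - 3*(-½) = ⅔ + 3/2 = 13/6 ≈ 2.1667)
(s(3) + p)*1 = ((½)*(-2 + 3)/3 + 13/6)*1 = ((½)*(⅓)*1 + 13/6)*1 = (⅙ + 13/6)*1 = (7/3)*1 = 7/3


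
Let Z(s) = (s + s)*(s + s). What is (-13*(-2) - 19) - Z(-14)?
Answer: -777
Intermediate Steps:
Z(s) = 4*s**2 (Z(s) = (2*s)*(2*s) = 4*s**2)
(-13*(-2) - 19) - Z(-14) = (-13*(-2) - 19) - 4*(-14)**2 = (26 - 19) - 4*196 = 7 - 1*784 = 7 - 784 = -777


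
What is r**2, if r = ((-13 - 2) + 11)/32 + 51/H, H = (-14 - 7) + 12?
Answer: 19321/576 ≈ 33.543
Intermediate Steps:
H = -9 (H = -21 + 12 = -9)
r = -139/24 (r = ((-13 - 2) + 11)/32 + 51/(-9) = (-15 + 11)*(1/32) + 51*(-1/9) = -4*1/32 - 17/3 = -1/8 - 17/3 = -139/24 ≈ -5.7917)
r**2 = (-139/24)**2 = 19321/576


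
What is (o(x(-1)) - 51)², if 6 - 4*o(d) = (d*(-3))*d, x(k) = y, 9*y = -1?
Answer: 28569025/11664 ≈ 2449.3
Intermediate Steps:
y = -⅑ (y = (⅑)*(-1) = -⅑ ≈ -0.11111)
x(k) = -⅑
o(d) = 3/2 + 3*d²/4 (o(d) = 3/2 - d*(-3)*d/4 = 3/2 - (-3*d)*d/4 = 3/2 - (-3)*d²/4 = 3/2 + 3*d²/4)
(o(x(-1)) - 51)² = ((3/2 + 3*(-⅑)²/4) - 51)² = ((3/2 + (¾)*(1/81)) - 51)² = ((3/2 + 1/108) - 51)² = (163/108 - 51)² = (-5345/108)² = 28569025/11664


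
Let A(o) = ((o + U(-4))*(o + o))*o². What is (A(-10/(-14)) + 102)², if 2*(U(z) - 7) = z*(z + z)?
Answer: 82026105604/5764801 ≈ 14229.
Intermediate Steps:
U(z) = 7 + z² (U(z) = 7 + (z*(z + z))/2 = 7 + (z*(2*z))/2 = 7 + (2*z²)/2 = 7 + z²)
A(o) = 2*o³*(23 + o) (A(o) = ((o + (7 + (-4)²))*(o + o))*o² = ((o + (7 + 16))*(2*o))*o² = ((o + 23)*(2*o))*o² = ((23 + o)*(2*o))*o² = (2*o*(23 + o))*o² = 2*o³*(23 + o))
(A(-10/(-14)) + 102)² = (2*(-10/(-14))³*(23 - 10/(-14)) + 102)² = (2*(-10*(-1/14))³*(23 - 10*(-1/14)) + 102)² = (2*(5/7)³*(23 + 5/7) + 102)² = (2*(125/343)*(166/7) + 102)² = (41500/2401 + 102)² = (286402/2401)² = 82026105604/5764801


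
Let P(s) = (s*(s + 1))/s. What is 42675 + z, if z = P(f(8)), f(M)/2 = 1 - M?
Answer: 42662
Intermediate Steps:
f(M) = 2 - 2*M (f(M) = 2*(1 - M) = 2 - 2*M)
P(s) = 1 + s (P(s) = (s*(1 + s))/s = 1 + s)
z = -13 (z = 1 + (2 - 2*8) = 1 + (2 - 16) = 1 - 14 = -13)
42675 + z = 42675 - 13 = 42662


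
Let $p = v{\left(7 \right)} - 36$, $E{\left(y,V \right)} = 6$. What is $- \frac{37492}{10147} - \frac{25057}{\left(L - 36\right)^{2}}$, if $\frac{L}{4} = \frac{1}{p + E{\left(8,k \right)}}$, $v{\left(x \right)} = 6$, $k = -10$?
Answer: $- \frac{10918582432}{477812083} \approx -22.851$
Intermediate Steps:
$p = -30$ ($p = 6 - 36 = -30$)
$L = - \frac{1}{6}$ ($L = \frac{4}{-30 + 6} = \frac{4}{-24} = 4 \left(- \frac{1}{24}\right) = - \frac{1}{6} \approx -0.16667$)
$- \frac{37492}{10147} - \frac{25057}{\left(L - 36\right)^{2}} = - \frac{37492}{10147} - \frac{25057}{\left(- \frac{1}{6} - 36\right)^{2}} = \left(-37492\right) \frac{1}{10147} - \frac{25057}{\left(- \frac{217}{6}\right)^{2}} = - \frac{37492}{10147} - \frac{25057}{\frac{47089}{36}} = - \frac{37492}{10147} - \frac{902052}{47089} = - \frac{10918582432}{477812083}$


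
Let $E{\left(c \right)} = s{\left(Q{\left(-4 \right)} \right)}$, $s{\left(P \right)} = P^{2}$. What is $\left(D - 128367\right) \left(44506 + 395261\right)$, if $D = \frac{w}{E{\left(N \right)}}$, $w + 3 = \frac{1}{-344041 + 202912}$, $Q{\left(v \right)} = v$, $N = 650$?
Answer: $- \frac{3540873479353997}{62724} \approx -5.6452 \cdot 10^{10}$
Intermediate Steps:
$E{\left(c \right)} = 16$ ($E{\left(c \right)} = \left(-4\right)^{2} = 16$)
$w = - \frac{423388}{141129}$ ($w = -3 + \frac{1}{-344041 + 202912} = -3 + \frac{1}{-141129} = -3 - \frac{1}{141129} = - \frac{423388}{141129} \approx -3.0$)
$D = - \frac{105847}{564516}$ ($D = - \frac{423388}{141129 \cdot 16} = \left(- \frac{423388}{141129}\right) \frac{1}{16} = - \frac{105847}{564516} \approx -0.1875$)
$\left(D - 128367\right) \left(44506 + 395261\right) = \left(- \frac{105847}{564516} - 128367\right) \left(44506 + 395261\right) = \left(- \frac{72465331219}{564516}\right) 439767 = - \frac{3540873479353997}{62724}$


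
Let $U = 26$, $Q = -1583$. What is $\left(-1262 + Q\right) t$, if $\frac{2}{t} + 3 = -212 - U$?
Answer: $\frac{5690}{241} \approx 23.61$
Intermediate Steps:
$t = - \frac{2}{241}$ ($t = \frac{2}{-3 - 238} = \frac{2}{-241} = 2 \left(- \frac{1}{241}\right) = - \frac{2}{241} \approx -0.0082988$)
$\left(-1262 + Q\right) t = \left(-1262 - 1583\right) \left(- \frac{2}{241}\right) = \left(-2845\right) \left(- \frac{2}{241}\right) = \frac{5690}{241}$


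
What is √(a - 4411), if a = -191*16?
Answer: I*√7467 ≈ 86.412*I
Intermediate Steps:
a = -3056
√(a - 4411) = √(-3056 - 4411) = √(-7467) = I*√7467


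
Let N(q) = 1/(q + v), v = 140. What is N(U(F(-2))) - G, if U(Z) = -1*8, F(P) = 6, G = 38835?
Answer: -5126219/132 ≈ -38835.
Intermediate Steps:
U(Z) = -8
N(q) = 1/(140 + q) (N(q) = 1/(q + 140) = 1/(140 + q))
N(U(F(-2))) - G = 1/(140 - 8) - 1*38835 = 1/132 - 38835 = -5126219/132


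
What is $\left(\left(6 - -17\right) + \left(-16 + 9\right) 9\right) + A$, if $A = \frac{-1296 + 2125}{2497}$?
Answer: $- \frac{99051}{2497} \approx -39.668$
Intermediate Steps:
$A = \frac{829}{2497}$ ($A = 829 \cdot \frac{1}{2497} = \frac{829}{2497} \approx 0.332$)
$\left(\left(6 - -17\right) + \left(-16 + 9\right) 9\right) + A = \left(\left(6 - -17\right) + \left(-16 + 9\right) 9\right) + \frac{829}{2497} = \left(\left(6 + 17\right) - 63\right) + \frac{829}{2497} = \left(23 - 63\right) + \frac{829}{2497} = -40 + \frac{829}{2497} = - \frac{99051}{2497}$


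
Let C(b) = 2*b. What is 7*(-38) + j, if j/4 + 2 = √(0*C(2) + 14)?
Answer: -274 + 4*√14 ≈ -259.03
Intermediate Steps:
j = -8 + 4*√14 (j = -8 + 4*√(0*(2*2) + 14) = -8 + 4*√(0*4 + 14) = -8 + 4*√(0 + 14) = -8 + 4*√14 ≈ 6.9666)
7*(-38) + j = 7*(-38) + (-8 + 4*√14) = -266 + (-8 + 4*√14) = -274 + 4*√14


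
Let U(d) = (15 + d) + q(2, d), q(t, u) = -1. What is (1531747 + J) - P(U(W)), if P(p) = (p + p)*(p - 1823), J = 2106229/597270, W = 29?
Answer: 1006298728519/597270 ≈ 1.6848e+6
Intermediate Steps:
U(d) = 14 + d (U(d) = (15 + d) - 1 = 14 + d)
J = 2106229/597270 (J = 2106229*(1/597270) = 2106229/597270 ≈ 3.5264)
P(p) = 2*p*(-1823 + p) (P(p) = (2*p)*(-1823 + p) = 2*p*(-1823 + p))
(1531747 + J) - P(U(W)) = (1531747 + 2106229/597270) - 2*(14 + 29)*(-1823 + (14 + 29)) = 914868636919/597270 - 2*43*(-1823 + 43) = 914868636919/597270 - 2*43*(-1780) = 914868636919/597270 - 1*(-153080) = 914868636919/597270 + 153080 = 1006298728519/597270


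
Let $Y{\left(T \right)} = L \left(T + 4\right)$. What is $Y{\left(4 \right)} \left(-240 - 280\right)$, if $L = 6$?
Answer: $-24960$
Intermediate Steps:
$Y{\left(T \right)} = 24 + 6 T$ ($Y{\left(T \right)} = 6 \left(T + 4\right) = 6 \left(4 + T\right) = 24 + 6 T$)
$Y{\left(4 \right)} \left(-240 - 280\right) = \left(24 + 6 \cdot 4\right) \left(-240 - 280\right) = \left(24 + 24\right) \left(-520\right) = 48 \left(-520\right) = -24960$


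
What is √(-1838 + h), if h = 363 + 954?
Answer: I*√521 ≈ 22.825*I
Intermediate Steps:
h = 1317
√(-1838 + h) = √(-1838 + 1317) = √(-521) = I*√521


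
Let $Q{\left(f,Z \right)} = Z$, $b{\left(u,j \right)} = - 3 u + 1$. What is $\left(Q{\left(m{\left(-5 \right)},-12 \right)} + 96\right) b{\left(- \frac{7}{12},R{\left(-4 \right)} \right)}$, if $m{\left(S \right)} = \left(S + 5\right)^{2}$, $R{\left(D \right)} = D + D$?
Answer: $231$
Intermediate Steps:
$R{\left(D \right)} = 2 D$
$b{\left(u,j \right)} = 1 - 3 u$
$m{\left(S \right)} = \left(5 + S\right)^{2}$
$\left(Q{\left(m{\left(-5 \right)},-12 \right)} + 96\right) b{\left(- \frac{7}{12},R{\left(-4 \right)} \right)} = \left(-12 + 96\right) \left(1 - 3 \left(- \frac{7}{12}\right)\right) = 84 \left(1 - 3 \left(\left(-7\right) \frac{1}{12}\right)\right) = 84 \left(1 - - \frac{7}{4}\right) = 84 \left(1 + \frac{7}{4}\right) = 84 \cdot \frac{11}{4} = 231$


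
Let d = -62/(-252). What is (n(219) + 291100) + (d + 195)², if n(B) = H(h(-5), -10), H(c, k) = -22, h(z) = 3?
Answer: 5226363529/15876 ≈ 3.2920e+5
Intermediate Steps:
d = 31/126 (d = -62*(-1/252) = 31/126 ≈ 0.24603)
n(B) = -22
(n(219) + 291100) + (d + 195)² = (-22 + 291100) + (31/126 + 195)² = 291078 + (24601/126)² = 291078 + 605209201/15876 = 5226363529/15876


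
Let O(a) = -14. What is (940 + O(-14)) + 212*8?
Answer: 2622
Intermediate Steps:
(940 + O(-14)) + 212*8 = (940 - 14) + 212*8 = 926 + 1696 = 2622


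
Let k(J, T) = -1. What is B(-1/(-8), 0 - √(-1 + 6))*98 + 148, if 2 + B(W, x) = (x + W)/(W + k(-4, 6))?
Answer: -62 + 112*√5 ≈ 188.44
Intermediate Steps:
B(W, x) = -2 + (W + x)/(-1 + W) (B(W, x) = -2 + (x + W)/(W - 1) = -2 + (W + x)/(-1 + W))
B(-1/(-8), 0 - √(-1 + 6))*98 + 148 = ((2 + (0 - √(-1 + 6)) - (-1)/(-8))/(-1 - 1/(-8)))*98 + 148 = ((2 + (0 - √5) - (-1)*(-1)/8)/(-1 - 1*(-⅛)))*98 + 148 = ((2 - √5 - 1*⅛)/(-1 + ⅛))*98 + 148 = ((2 - √5 - ⅛)/(-7/8))*98 + 148 = -8*(15/8 - √5)/7*98 + 148 = (-15/7 + 8*√5/7)*98 + 148 = (-210 + 112*√5) + 148 = -62 + 112*√5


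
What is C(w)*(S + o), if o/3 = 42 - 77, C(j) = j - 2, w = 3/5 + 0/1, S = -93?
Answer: 1386/5 ≈ 277.20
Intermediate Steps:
w = ⅗ (w = 3*(⅕) + 0*1 = ⅗ + 0 = ⅗ ≈ 0.60000)
C(j) = -2 + j
o = -105 (o = 3*(42 - 77) = 3*(-35) = -105)
C(w)*(S + o) = (-2 + ⅗)*(-93 - 105) = -7/5*(-198) = 1386/5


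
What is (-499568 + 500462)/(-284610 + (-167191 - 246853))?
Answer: -447/349327 ≈ -0.0012796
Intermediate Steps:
(-499568 + 500462)/(-284610 + (-167191 - 246853)) = 894/(-284610 - 414044) = 894/(-698654) = 894*(-1/698654) = -447/349327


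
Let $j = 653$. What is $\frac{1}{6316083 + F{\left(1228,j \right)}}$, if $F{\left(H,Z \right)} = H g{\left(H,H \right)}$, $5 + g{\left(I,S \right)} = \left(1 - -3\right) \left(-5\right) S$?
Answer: $- \frac{1}{23849737} \approx -4.1929 \cdot 10^{-8}$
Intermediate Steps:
$g{\left(I,S \right)} = -5 - 20 S$ ($g{\left(I,S \right)} = -5 + \left(1 - -3\right) \left(-5\right) S = -5 + \left(1 + 3\right) \left(-5\right) S = -5 + 4 \left(-5\right) S = -5 - 20 S$)
$F{\left(H,Z \right)} = H \left(-5 - 20 H\right)$
$\frac{1}{6316083 + F{\left(1228,j \right)}} = \frac{1}{6316083 - 6140 \left(1 + 4 \cdot 1228\right)} = \frac{1}{6316083 - 6140 \left(1 + 4912\right)} = \frac{1}{6316083 - 6140 \cdot 4913} = \frac{1}{6316083 - 30165820} = \frac{1}{-23849737} = - \frac{1}{23849737}$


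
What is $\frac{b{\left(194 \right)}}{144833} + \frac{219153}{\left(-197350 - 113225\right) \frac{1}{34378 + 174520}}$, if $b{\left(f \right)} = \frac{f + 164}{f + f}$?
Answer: $- \frac{428775245126969421}{2908804247050} \approx -1.4741 \cdot 10^{5}$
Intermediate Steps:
$b{\left(f \right)} = \frac{164 + f}{2 f}$
$\frac{b{\left(194 \right)}}{144833} + \frac{219153}{\left(-197350 - 113225\right) \frac{1}{34378 + 174520}} = \frac{\frac{1}{2} \cdot \frac{1}{194} \left(164 + 194\right)}{144833} + \frac{219153}{\left(-197350 - 113225\right) \frac{1}{34378 + 174520}} = \frac{1}{2} \cdot \frac{1}{194} \cdot 358 \cdot \frac{1}{144833} + \frac{219153}{\left(-310575\right) \frac{1}{208898}} = \frac{179}{194} \cdot \frac{1}{144833} + \frac{219153}{\left(-310575\right) \frac{1}{208898}} = \frac{179}{28097602} + \frac{219153}{- \frac{310575}{208898}} = \frac{179}{28097602} + 219153 \left(- \frac{208898}{310575}\right) = \frac{179}{28097602} - \frac{15260207798}{103525} = - \frac{428775245126969421}{2908804247050}$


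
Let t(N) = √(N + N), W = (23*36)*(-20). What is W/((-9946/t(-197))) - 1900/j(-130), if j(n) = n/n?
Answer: -1900 + 8280*I*√394/4973 ≈ -1900.0 + 33.049*I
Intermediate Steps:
j(n) = 1
W = -16560 (W = 828*(-20) = -16560)
t(N) = √2*√N (t(N) = √(2*N) = √2*√N)
W/((-9946/t(-197))) - 1900/j(-130) = -16560*(-I*√394/9946) - 1900/1 = -16560*(-I*√394/9946) - 1900*1 = -16560*(-I*√394/9946) - 1900 = -(-8280)*I*√394/4973 - 1900 = 8280*I*√394/4973 - 1900 = -1900 + 8280*I*√394/4973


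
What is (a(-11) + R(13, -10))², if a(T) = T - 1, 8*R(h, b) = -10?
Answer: 2809/16 ≈ 175.56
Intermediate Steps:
R(h, b) = -5/4 (R(h, b) = (⅛)*(-10) = -5/4)
a(T) = -1 + T
(a(-11) + R(13, -10))² = ((-1 - 11) - 5/4)² = (-12 - 5/4)² = (-53/4)² = 2809/16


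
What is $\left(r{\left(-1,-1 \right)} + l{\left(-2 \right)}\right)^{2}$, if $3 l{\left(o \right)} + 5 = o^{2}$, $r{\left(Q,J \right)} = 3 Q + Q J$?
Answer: $\frac{49}{9} \approx 5.4444$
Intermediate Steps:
$r{\left(Q,J \right)} = 3 Q + J Q$
$l{\left(o \right)} = - \frac{5}{3} + \frac{o^{2}}{3}$
$\left(r{\left(-1,-1 \right)} + l{\left(-2 \right)}\right)^{2} = \left(- (3 - 1) - \left(\frac{5}{3} - \frac{\left(-2\right)^{2}}{3}\right)\right)^{2} = \left(\left(-1\right) 2 + \left(- \frac{5}{3} + \frac{1}{3} \cdot 4\right)\right)^{2} = \left(-2 + \left(- \frac{5}{3} + \frac{4}{3}\right)\right)^{2} = \left(-2 - \frac{1}{3}\right)^{2} = \left(- \frac{7}{3}\right)^{2} = \frac{49}{9}$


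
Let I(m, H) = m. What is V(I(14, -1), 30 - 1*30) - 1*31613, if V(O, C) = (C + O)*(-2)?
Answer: -31641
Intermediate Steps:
V(O, C) = -2*C - 2*O
V(I(14, -1), 30 - 1*30) - 1*31613 = (-2*(30 - 1*30) - 2*14) - 1*31613 = (-2*(30 - 30) - 28) - 31613 = (-2*0 - 28) - 31613 = (0 - 28) - 31613 = -28 - 31613 = -31641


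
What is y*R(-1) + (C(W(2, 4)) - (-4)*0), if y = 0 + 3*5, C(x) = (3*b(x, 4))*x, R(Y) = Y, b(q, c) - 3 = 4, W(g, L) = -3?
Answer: -78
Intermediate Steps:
b(q, c) = 7 (b(q, c) = 3 + 4 = 7)
C(x) = 21*x (C(x) = (3*7)*x = 21*x)
y = 15 (y = 0 + 15 = 15)
y*R(-1) + (C(W(2, 4)) - (-4)*0) = 15*(-1) + (21*(-3) - (-4)*0) = -15 + (-63 - 2*0) = -15 + (-63 + 0) = -15 - 63 = -78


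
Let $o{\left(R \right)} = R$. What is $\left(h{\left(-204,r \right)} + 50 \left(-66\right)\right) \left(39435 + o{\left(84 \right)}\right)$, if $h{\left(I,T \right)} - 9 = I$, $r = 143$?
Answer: $-138118905$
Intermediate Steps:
$h{\left(I,T \right)} = 9 + I$
$\left(h{\left(-204,r \right)} + 50 \left(-66\right)\right) \left(39435 + o{\left(84 \right)}\right) = \left(\left(9 - 204\right) + 50 \left(-66\right)\right) \left(39435 + 84\right) = \left(-195 - 3300\right) 39519 = \left(-3495\right) 39519 = -138118905$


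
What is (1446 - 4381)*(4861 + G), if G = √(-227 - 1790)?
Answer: -14267035 - 2935*I*√2017 ≈ -1.4267e+7 - 1.3181e+5*I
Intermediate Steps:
G = I*√2017 (G = √(-2017) = I*√2017 ≈ 44.911*I)
(1446 - 4381)*(4861 + G) = (1446 - 4381)*(4861 + I*√2017) = -2935*(4861 + I*√2017) = -14267035 - 2935*I*√2017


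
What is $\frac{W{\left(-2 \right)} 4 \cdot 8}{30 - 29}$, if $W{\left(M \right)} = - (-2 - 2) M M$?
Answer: $512$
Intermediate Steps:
$W{\left(M \right)} = 4 M^{2}$ ($W{\left(M \right)} = \left(-1\right) \left(-4\right) M M = 4 M M = 4 M^{2}$)
$\frac{W{\left(-2 \right)} 4 \cdot 8}{30 - 29} = \frac{4 \left(-2\right)^{2} \cdot 4 \cdot 8}{30 - 29} = \frac{4 \cdot 4 \cdot 4 \cdot 8}{1} = 1 \cdot 16 \cdot 4 \cdot 8 = 1 \cdot 64 \cdot 8 = 1 \cdot 512 = 512$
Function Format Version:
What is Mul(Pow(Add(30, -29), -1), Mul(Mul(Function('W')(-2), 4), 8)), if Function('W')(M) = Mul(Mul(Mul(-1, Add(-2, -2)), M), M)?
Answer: 512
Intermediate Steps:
Function('W')(M) = Mul(4, Pow(M, 2)) (Function('W')(M) = Mul(Mul(Mul(-1, -4), M), M) = Mul(Mul(4, M), M) = Mul(4, Pow(M, 2)))
Mul(Pow(Add(30, -29), -1), Mul(Mul(Function('W')(-2), 4), 8)) = Mul(Pow(Add(30, -29), -1), Mul(Mul(Mul(4, Pow(-2, 2)), 4), 8)) = Mul(Pow(1, -1), Mul(Mul(Mul(4, 4), 4), 8)) = Mul(1, Mul(Mul(16, 4), 8)) = Mul(1, Mul(64, 8)) = Mul(1, 512) = 512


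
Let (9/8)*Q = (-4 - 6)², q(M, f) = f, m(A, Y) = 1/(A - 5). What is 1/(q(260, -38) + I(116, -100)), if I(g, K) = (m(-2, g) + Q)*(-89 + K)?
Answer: -1/16811 ≈ -5.9485e-5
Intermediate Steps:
m(A, Y) = 1/(-5 + A)
Q = 800/9 (Q = 8*(-4 - 6)²/9 = (8/9)*(-10)² = (8/9)*100 = 800/9 ≈ 88.889)
I(g, K) = -497599/63 + 5591*K/63 (I(g, K) = (1/(-5 - 2) + 800/9)*(-89 + K) = (1/(-7) + 800/9)*(-89 + K) = (-⅐ + 800/9)*(-89 + K) = 5591*(-89 + K)/63 = -497599/63 + 5591*K/63)
1/(q(260, -38) + I(116, -100)) = 1/(-38 + (-497599/63 + (5591/63)*(-100))) = 1/(-38 + (-497599/63 - 559100/63)) = 1/(-38 - 16773) = 1/(-16811) = -1/16811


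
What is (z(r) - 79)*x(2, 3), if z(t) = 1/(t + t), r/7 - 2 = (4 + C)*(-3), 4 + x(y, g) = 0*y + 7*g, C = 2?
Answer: -300849/224 ≈ -1343.1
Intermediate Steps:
x(y, g) = -4 + 7*g (x(y, g) = -4 + (0*y + 7*g) = -4 + (0 + 7*g) = -4 + 7*g)
r = -112 (r = 14 + 7*((4 + 2)*(-3)) = 14 + 7*(6*(-3)) = 14 + 7*(-18) = 14 - 126 = -112)
z(t) = 1/(2*t)
(z(r) - 79)*x(2, 3) = ((½)/(-112) - 79)*(-4 + 7*3) = ((½)*(-1/112) - 79)*(-4 + 21) = (-1/224 - 79)*17 = -17697/224*17 = -300849/224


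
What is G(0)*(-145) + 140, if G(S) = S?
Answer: 140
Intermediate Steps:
G(0)*(-145) + 140 = 0*(-145) + 140 = 0 + 140 = 140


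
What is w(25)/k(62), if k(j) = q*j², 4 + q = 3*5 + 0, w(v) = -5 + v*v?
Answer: 5/341 ≈ 0.014663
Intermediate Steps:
w(v) = -5 + v²
q = 11 (q = -4 + (3*5 + 0) = -4 + (15 + 0) = -4 + 15 = 11)
k(j) = 11*j²
w(25)/k(62) = (-5 + 25²)/((11*62²)) = (-5 + 625)/((11*3844)) = 620/42284 = 620*(1/42284) = 5/341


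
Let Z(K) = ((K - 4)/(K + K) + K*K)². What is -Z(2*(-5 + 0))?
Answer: -1014049/100 ≈ -10140.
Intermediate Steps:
Z(K) = (K² + (-4 + K)/(2*K))² (Z(K) = ((-4 + K)/((2*K)) + K²)² = ((-4 + K)*(1/(2*K)) + K²)² = ((-4 + K)/(2*K) + K²)² = (K² + (-4 + K)/(2*K))²)
-Z(2*(-5 + 0)) = -(-4 + 2*(-5 + 0) + 2*(2*(-5 + 0))³)²/(4*(2*(-5 + 0))²) = -(-4 + 2*(-5) + 2*(2*(-5))³)²/(4*(2*(-5))²) = -(-4 - 10 + 2*(-10)³)²/(4*(-10)²) = -(-4 - 10 + 2*(-1000))²/(4*100) = -(-4 - 10 - 2000)²/(4*100) = -(-2014)²/(4*100) = -4056196/(4*100) = -1*1014049/100 = -1014049/100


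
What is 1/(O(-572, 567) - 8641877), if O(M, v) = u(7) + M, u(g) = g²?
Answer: -1/8642400 ≈ -1.1571e-7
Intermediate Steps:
O(M, v) = 49 + M (O(M, v) = 7² + M = 49 + M)
1/(O(-572, 567) - 8641877) = 1/((49 - 572) - 8641877) = 1/(-523 - 8641877) = 1/(-8642400) = -1/8642400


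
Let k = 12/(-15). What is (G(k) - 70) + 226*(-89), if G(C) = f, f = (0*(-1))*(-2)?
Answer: -20184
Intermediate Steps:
k = -⅘ (k = 12*(-1/15) = -⅘ ≈ -0.80000)
f = 0 (f = 0*(-2) = 0)
G(C) = 0
(G(k) - 70) + 226*(-89) = (0 - 70) + 226*(-89) = -70 - 20114 = -20184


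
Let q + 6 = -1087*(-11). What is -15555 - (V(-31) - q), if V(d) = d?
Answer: -3573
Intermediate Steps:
q = 11951 (q = -6 - 1087*(-11) = -6 + 11957 = 11951)
-15555 - (V(-31) - q) = -15555 - (-31 - 1*11951) = -15555 - (-31 - 11951) = -15555 - 1*(-11982) = -15555 + 11982 = -3573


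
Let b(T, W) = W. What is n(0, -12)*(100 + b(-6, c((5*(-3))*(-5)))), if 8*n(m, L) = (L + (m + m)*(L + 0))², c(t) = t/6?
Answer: 2025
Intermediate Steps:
c(t) = t/6 (c(t) = t*(⅙) = t/6)
n(m, L) = (L + 2*L*m)²/8 (n(m, L) = (L + (m + m)*(L + 0))²/8 = (L + (2*m)*L)²/8 = (L + 2*L*m)²/8)
n(0, -12)*(100 + b(-6, c((5*(-3))*(-5)))) = ((⅛)*(-12)²*(1 + 2*0)²)*(100 + ((5*(-3))*(-5))/6) = ((⅛)*144*(1 + 0)²)*(100 + (-15*(-5))/6) = ((⅛)*144*1²)*(100 + (⅙)*75) = ((⅛)*144*1)*(100 + 25/2) = 18*(225/2) = 2025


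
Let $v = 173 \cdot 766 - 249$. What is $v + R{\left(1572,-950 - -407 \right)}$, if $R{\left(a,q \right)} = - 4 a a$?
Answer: $-9752467$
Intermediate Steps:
$R{\left(a,q \right)} = - 4 a^{2}$
$v = 132269$ ($v = 132518 - 249 = 132269$)
$v + R{\left(1572,-950 - -407 \right)} = 132269 - 4 \cdot 1572^{2} = 132269 - 9884736 = -9752467$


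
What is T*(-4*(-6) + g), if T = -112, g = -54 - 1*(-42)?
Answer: -1344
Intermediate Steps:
g = -12 (g = -54 + 42 = -12)
T*(-4*(-6) + g) = -112*(-4*(-6) - 12) = -112*(24 - 12) = -112*12 = -1344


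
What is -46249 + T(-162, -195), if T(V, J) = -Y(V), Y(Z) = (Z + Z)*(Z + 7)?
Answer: -96469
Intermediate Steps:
Y(Z) = 2*Z*(7 + Z) (Y(Z) = (2*Z)*(7 + Z) = 2*Z*(7 + Z))
T(V, J) = -2*V*(7 + V)
-46249 + T(-162, -195) = -46249 - 2*(-162)*(7 - 162) = -46249 - 2*(-162)*(-155) = -46249 - 50220 = -96469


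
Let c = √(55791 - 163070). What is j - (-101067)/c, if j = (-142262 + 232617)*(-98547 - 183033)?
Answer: -25442160900 - 101067*I*√107279/107279 ≈ -2.5442e+10 - 308.57*I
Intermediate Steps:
j = -25442160900 (j = 90355*(-281580) = -25442160900)
c = I*√107279 (c = √(-107279) = I*√107279 ≈ 327.53*I)
j - (-101067)/c = -25442160900 - (-101067)/(I*√107279) = -25442160900 - (-101067)*(-I*√107279/107279) = -25442160900 - 101067*I*√107279/107279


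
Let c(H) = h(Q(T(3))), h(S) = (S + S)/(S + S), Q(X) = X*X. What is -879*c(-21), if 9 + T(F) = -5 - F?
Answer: -879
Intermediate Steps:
T(F) = -14 - F (T(F) = -9 + (-5 - F) = -14 - F)
Q(X) = X²
h(S) = 1 (h(S) = (2*S)/((2*S)) = (2*S)*(1/(2*S)) = 1)
c(H) = 1
-879*c(-21) = -879*1 = -879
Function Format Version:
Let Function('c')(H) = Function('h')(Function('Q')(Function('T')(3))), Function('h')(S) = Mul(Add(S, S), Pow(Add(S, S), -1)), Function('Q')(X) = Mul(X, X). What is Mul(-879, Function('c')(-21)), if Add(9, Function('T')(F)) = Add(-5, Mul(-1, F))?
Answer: -879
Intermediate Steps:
Function('T')(F) = Add(-14, Mul(-1, F)) (Function('T')(F) = Add(-9, Add(-5, Mul(-1, F))) = Add(-14, Mul(-1, F)))
Function('Q')(X) = Pow(X, 2)
Function('h')(S) = 1 (Function('h')(S) = Mul(Mul(2, S), Pow(Mul(2, S), -1)) = Mul(Mul(2, S), Mul(Rational(1, 2), Pow(S, -1))) = 1)
Function('c')(H) = 1
Mul(-879, Function('c')(-21)) = Mul(-879, 1) = -879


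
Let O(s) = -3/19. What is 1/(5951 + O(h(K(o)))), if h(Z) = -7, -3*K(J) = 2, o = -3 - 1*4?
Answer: 19/113066 ≈ 0.00016804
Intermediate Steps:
o = -7 (o = -3 - 4 = -7)
K(J) = -⅔ (K(J) = -⅓*2 = -⅔)
O(s) = -3/19 (O(s) = -3*1/19 = -3/19)
1/(5951 + O(h(K(o)))) = 1/(5951 - 3/19) = 1/(113066/19) = 19/113066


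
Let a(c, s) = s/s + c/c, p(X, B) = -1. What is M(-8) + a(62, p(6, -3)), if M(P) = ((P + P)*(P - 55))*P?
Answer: -8062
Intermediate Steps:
a(c, s) = 2 (a(c, s) = 1 + 1 = 2)
M(P) = 2*P**2*(-55 + P) (M(P) = ((2*P)*(-55 + P))*P = (2*P*(-55 + P))*P = 2*P**2*(-55 + P))
M(-8) + a(62, p(6, -3)) = 2*(-8)**2*(-55 - 8) + 2 = 2*64*(-63) + 2 = -8064 + 2 = -8062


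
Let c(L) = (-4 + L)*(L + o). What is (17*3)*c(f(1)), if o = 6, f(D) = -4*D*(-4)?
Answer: 13464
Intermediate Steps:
f(D) = 16*D
c(L) = (-4 + L)*(6 + L) (c(L) = (-4 + L)*(L + 6) = (-4 + L)*(6 + L))
(17*3)*c(f(1)) = (17*3)*(-24 + (16*1)² + 2*(16*1)) = 51*(-24 + 16² + 2*16) = 51*(-24 + 256 + 32) = 51*264 = 13464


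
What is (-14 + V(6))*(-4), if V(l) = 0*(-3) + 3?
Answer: 44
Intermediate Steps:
V(l) = 3 (V(l) = 0 + 3 = 3)
(-14 + V(6))*(-4) = (-14 + 3)*(-4) = -11*(-4) = 44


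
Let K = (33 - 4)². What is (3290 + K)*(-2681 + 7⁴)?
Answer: -1156680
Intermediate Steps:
K = 841 (K = 29² = 841)
(3290 + K)*(-2681 + 7⁴) = (3290 + 841)*(-2681 + 7⁴) = 4131*(-2681 + 2401) = 4131*(-280) = -1156680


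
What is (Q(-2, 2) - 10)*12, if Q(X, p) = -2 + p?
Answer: -120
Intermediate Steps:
(Q(-2, 2) - 10)*12 = ((-2 + 2) - 10)*12 = (0 - 10)*12 = -10*12 = -120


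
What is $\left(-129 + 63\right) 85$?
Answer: $-5610$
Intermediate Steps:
$\left(-129 + 63\right) 85 = \left(-66\right) 85 = -5610$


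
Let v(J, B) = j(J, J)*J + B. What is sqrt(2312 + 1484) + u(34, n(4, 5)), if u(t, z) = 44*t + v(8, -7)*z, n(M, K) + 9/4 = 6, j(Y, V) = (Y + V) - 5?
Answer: 7199/4 + 2*sqrt(949) ≈ 1861.4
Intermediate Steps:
j(Y, V) = -5 + V + Y (j(Y, V) = (V + Y) - 5 = -5 + V + Y)
n(M, K) = 15/4 (n(M, K) = -9/4 + 6 = 15/4)
v(J, B) = B + J*(-5 + 2*J) (v(J, B) = (-5 + J + J)*J + B = (-5 + 2*J)*J + B = J*(-5 + 2*J) + B = B + J*(-5 + 2*J))
u(t, z) = 44*t + 81*z (u(t, z) = 44*t + (-7 + 8*(-5 + 2*8))*z = 44*t + (-7 + 8*(-5 + 16))*z = 44*t + (-7 + 8*11)*z = 44*t + (-7 + 88)*z = 44*t + 81*z)
sqrt(2312 + 1484) + u(34, n(4, 5)) = sqrt(2312 + 1484) + (44*34 + 81*(15/4)) = sqrt(3796) + (1496 + 1215/4) = 2*sqrt(949) + 7199/4 = 7199/4 + 2*sqrt(949)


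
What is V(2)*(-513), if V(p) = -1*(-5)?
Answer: -2565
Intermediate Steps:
V(p) = 5
V(2)*(-513) = 5*(-513) = -2565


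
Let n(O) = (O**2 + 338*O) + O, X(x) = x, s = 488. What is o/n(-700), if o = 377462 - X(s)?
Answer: 188487/126350 ≈ 1.4918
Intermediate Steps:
o = 376974 (o = 377462 - 1*488 = 377462 - 488 = 376974)
n(O) = O**2 + 339*O
o/n(-700) = 376974/((-700*(339 - 700))) = 376974/((-700*(-361))) = 376974/252700 = 376974*(1/252700) = 188487/126350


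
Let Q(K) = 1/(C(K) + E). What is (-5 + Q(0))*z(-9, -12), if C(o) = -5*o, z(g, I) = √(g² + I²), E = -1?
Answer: -90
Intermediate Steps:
z(g, I) = √(I² + g²)
Q(K) = 1/(-1 - 5*K) (Q(K) = 1/(-5*K - 1) = 1/(-1 - 5*K))
(-5 + Q(0))*z(-9, -12) = (-5 - 1/(1 + 5*0))*√((-12)² + (-9)²) = (-5 - 1/(1 + 0))*√(144 + 81) = (-5 - 1/1)*√225 = (-5 - 1*1)*15 = (-5 - 1)*15 = -6*15 = -90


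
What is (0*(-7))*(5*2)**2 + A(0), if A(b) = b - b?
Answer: 0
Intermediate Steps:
A(b) = 0
(0*(-7))*(5*2)**2 + A(0) = (0*(-7))*(5*2)**2 + 0 = 0*10**2 + 0 = 0*100 + 0 = 0 + 0 = 0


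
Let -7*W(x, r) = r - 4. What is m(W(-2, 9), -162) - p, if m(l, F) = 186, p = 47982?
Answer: -47796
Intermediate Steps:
W(x, r) = 4/7 - r/7 (W(x, r) = -(r - 4)/7 = -(-4 + r)/7 = 4/7 - r/7)
m(W(-2, 9), -162) - p = 186 - 1*47982 = 186 - 47982 = -47796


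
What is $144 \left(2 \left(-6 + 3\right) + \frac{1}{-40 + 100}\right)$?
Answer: $- \frac{4308}{5} \approx -861.6$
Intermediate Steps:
$144 \left(2 \left(-6 + 3\right) + \frac{1}{-40 + 100}\right) = 144 \left(2 \left(-3\right) + \frac{1}{60}\right) = 144 \left(-6 + \frac{1}{60}\right) = 144 \left(- \frac{359}{60}\right) = - \frac{4308}{5}$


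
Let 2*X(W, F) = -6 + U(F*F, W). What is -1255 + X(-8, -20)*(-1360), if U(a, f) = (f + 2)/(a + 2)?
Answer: 189955/67 ≈ 2835.1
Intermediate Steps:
U(a, f) = (2 + f)/(2 + a)
X(W, F) = -3 + (2 + W)/(2*(2 + F**2)) (X(W, F) = (-6 + (2 + W)/(2 + F*F))/2 = (-6 + (2 + W)/(2 + F**2))/2 = -3 + (2 + W)/(2*(2 + F**2)))
-1255 + X(-8, -20)*(-1360) = -1255 + ((-10 - 8 - 6*(-20)**2)/(2*(2 + (-20)**2)))*(-1360) = -1255 + ((-10 - 8 - 6*400)/(2*(2 + 400)))*(-1360) = -1255 + ((1/2)*(-10 - 8 - 2400)/402)*(-1360) = -1255 + ((1/2)*(1/402)*(-2418))*(-1360) = -1255 - 403/134*(-1360) = -1255 + 274040/67 = 189955/67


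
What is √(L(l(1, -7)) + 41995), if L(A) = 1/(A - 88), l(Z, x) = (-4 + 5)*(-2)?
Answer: √37795490/30 ≈ 204.93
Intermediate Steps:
l(Z, x) = -2 (l(Z, x) = 1*(-2) = -2)
L(A) = 1/(-88 + A)
√(L(l(1, -7)) + 41995) = √(1/(-88 - 2) + 41995) = √(1/(-90) + 41995) = √(-1/90 + 41995) = √(3779549/90) = √37795490/30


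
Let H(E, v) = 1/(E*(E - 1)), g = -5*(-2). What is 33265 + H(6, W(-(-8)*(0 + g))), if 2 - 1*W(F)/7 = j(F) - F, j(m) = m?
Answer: 997951/30 ≈ 33265.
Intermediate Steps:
g = 10
W(F) = 14 (W(F) = 14 - 7*(F - F) = 14 - 7*0 = 14 + 0 = 14)
H(E, v) = 1/(E*(-1 + E))
33265 + H(6, W(-(-8)*(0 + g))) = 33265 + 1/(6*(-1 + 6)) = 33265 + (⅙)/5 = 33265 + (⅙)*(⅕) = 33265 + 1/30 = 997951/30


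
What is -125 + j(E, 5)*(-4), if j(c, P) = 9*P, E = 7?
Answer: -305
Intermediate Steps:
-125 + j(E, 5)*(-4) = -125 + (9*5)*(-4) = -125 + 45*(-4) = -125 - 180 = -305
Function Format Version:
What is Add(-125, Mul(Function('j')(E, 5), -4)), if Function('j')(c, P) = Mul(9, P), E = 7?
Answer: -305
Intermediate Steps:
Add(-125, Mul(Function('j')(E, 5), -4)) = Add(-125, Mul(Mul(9, 5), -4)) = Add(-125, Mul(45, -4)) = Add(-125, -180) = -305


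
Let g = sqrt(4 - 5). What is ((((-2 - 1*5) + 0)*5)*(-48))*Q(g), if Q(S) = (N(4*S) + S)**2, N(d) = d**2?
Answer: 428400 - 53760*I ≈ 4.284e+5 - 53760.0*I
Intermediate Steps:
g = I (g = sqrt(-1) = I ≈ 1.0*I)
Q(S) = (S + 16*S**2)**2 (Q(S) = ((4*S)**2 + S)**2 = (16*S**2 + S)**2 = (S + 16*S**2)**2)
((((-2 - 1*5) + 0)*5)*(-48))*Q(g) = ((((-2 - 1*5) + 0)*5)*(-48))*(I**2*(1 + 16*I)**2) = ((((-2 - 5) + 0)*5)*(-48))*(-(1 + 16*I)**2) = (((-7 + 0)*5)*(-48))*(-(1 + 16*I)**2) = (-7*5*(-48))*(-(1 + 16*I)**2) = (-35*(-48))*(-(1 + 16*I)**2) = 1680*(-(1 + 16*I)**2) = -1680*(1 + 16*I)**2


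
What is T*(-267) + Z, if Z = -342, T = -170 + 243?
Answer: -19833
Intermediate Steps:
T = 73
T*(-267) + Z = 73*(-267) - 342 = -19491 - 342 = -19833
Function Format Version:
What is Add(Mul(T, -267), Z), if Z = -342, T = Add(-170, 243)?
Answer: -19833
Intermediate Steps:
T = 73
Add(Mul(T, -267), Z) = Add(Mul(73, -267), -342) = Add(-19491, -342) = -19833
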